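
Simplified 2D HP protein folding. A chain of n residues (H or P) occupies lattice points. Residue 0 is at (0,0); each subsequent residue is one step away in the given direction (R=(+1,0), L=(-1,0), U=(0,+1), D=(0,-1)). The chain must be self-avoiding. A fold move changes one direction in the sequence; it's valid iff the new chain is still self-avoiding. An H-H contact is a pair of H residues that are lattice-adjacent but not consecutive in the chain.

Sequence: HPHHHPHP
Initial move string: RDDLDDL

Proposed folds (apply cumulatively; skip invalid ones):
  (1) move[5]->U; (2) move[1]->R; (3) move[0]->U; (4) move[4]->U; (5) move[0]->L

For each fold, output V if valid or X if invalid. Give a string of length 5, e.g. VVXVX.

Answer: XVXXX

Derivation:
Initial: RDDLDDL -> [(0, 0), (1, 0), (1, -1), (1, -2), (0, -2), (0, -3), (0, -4), (-1, -4)]
Fold 1: move[5]->U => RDDLDUL INVALID (collision), skipped
Fold 2: move[1]->R => RRDLDDL VALID
Fold 3: move[0]->U => URDLDDL INVALID (collision), skipped
Fold 4: move[4]->U => RRDLUDL INVALID (collision), skipped
Fold 5: move[0]->L => LRDLDDL INVALID (collision), skipped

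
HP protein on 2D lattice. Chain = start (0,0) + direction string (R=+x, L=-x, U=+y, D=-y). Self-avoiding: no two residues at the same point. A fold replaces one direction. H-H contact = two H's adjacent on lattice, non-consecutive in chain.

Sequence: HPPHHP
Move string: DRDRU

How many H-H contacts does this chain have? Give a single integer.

Positions: [(0, 0), (0, -1), (1, -1), (1, -2), (2, -2), (2, -1)]
No H-H contacts found.

Answer: 0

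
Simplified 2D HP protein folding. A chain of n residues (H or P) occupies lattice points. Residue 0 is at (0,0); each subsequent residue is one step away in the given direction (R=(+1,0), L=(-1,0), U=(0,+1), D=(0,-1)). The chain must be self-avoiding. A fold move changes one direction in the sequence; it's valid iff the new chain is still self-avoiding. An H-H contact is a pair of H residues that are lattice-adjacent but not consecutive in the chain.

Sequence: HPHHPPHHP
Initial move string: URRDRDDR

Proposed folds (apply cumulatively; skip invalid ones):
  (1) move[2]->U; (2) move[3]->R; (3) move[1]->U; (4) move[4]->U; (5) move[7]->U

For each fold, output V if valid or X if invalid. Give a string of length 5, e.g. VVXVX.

Answer: XVVXX

Derivation:
Initial: URRDRDDR -> [(0, 0), (0, 1), (1, 1), (2, 1), (2, 0), (3, 0), (3, -1), (3, -2), (4, -2)]
Fold 1: move[2]->U => URUDRDDR INVALID (collision), skipped
Fold 2: move[3]->R => URRRRDDR VALID
Fold 3: move[1]->U => UURRRDDR VALID
Fold 4: move[4]->U => UURRUDDR INVALID (collision), skipped
Fold 5: move[7]->U => UURRRDDU INVALID (collision), skipped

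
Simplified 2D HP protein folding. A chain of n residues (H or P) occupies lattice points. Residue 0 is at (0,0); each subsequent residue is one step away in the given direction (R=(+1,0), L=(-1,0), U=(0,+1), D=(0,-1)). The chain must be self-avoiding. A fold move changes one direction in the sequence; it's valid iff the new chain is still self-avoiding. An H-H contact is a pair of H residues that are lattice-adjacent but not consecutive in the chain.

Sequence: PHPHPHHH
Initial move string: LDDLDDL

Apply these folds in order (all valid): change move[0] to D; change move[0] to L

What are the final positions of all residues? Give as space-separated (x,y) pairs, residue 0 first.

Answer: (0,0) (-1,0) (-1,-1) (-1,-2) (-2,-2) (-2,-3) (-2,-4) (-3,-4)

Derivation:
Initial moves: LDDLDDL
Fold: move[0]->D => DDDLDDL (positions: [(0, 0), (0, -1), (0, -2), (0, -3), (-1, -3), (-1, -4), (-1, -5), (-2, -5)])
Fold: move[0]->L => LDDLDDL (positions: [(0, 0), (-1, 0), (-1, -1), (-1, -2), (-2, -2), (-2, -3), (-2, -4), (-3, -4)])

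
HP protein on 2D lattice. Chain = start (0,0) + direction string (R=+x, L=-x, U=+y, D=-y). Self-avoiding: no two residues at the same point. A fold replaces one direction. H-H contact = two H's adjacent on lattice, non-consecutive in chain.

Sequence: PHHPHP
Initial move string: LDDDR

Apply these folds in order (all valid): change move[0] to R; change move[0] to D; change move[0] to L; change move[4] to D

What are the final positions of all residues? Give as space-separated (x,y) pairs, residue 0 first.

Initial moves: LDDDR
Fold: move[0]->R => RDDDR (positions: [(0, 0), (1, 0), (1, -1), (1, -2), (1, -3), (2, -3)])
Fold: move[0]->D => DDDDR (positions: [(0, 0), (0, -1), (0, -2), (0, -3), (0, -4), (1, -4)])
Fold: move[0]->L => LDDDR (positions: [(0, 0), (-1, 0), (-1, -1), (-1, -2), (-1, -3), (0, -3)])
Fold: move[4]->D => LDDDD (positions: [(0, 0), (-1, 0), (-1, -1), (-1, -2), (-1, -3), (-1, -4)])

Answer: (0,0) (-1,0) (-1,-1) (-1,-2) (-1,-3) (-1,-4)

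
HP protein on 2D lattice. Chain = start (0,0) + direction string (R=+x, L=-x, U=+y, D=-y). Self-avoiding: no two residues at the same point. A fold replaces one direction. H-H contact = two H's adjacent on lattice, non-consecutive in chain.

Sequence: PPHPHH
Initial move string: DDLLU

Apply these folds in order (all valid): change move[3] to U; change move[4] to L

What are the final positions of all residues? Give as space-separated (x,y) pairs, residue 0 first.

Answer: (0,0) (0,-1) (0,-2) (-1,-2) (-1,-1) (-2,-1)

Derivation:
Initial moves: DDLLU
Fold: move[3]->U => DDLUU (positions: [(0, 0), (0, -1), (0, -2), (-1, -2), (-1, -1), (-1, 0)])
Fold: move[4]->L => DDLUL (positions: [(0, 0), (0, -1), (0, -2), (-1, -2), (-1, -1), (-2, -1)])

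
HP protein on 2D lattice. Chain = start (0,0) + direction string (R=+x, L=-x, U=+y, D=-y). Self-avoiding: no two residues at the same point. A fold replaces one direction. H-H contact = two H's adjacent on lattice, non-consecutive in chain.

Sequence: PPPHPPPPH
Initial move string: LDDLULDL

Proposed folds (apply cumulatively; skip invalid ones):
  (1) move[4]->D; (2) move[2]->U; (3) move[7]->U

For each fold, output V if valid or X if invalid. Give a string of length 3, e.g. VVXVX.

Answer: VXX

Derivation:
Initial: LDDLULDL -> [(0, 0), (-1, 0), (-1, -1), (-1, -2), (-2, -2), (-2, -1), (-3, -1), (-3, -2), (-4, -2)]
Fold 1: move[4]->D => LDDLDLDL VALID
Fold 2: move[2]->U => LDULDLDL INVALID (collision), skipped
Fold 3: move[7]->U => LDDLDLDU INVALID (collision), skipped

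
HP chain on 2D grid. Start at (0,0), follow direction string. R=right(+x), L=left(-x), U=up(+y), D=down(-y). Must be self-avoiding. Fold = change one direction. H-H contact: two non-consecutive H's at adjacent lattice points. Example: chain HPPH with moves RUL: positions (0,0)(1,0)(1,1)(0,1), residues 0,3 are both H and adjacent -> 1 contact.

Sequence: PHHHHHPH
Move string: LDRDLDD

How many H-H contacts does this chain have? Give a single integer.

Answer: 1

Derivation:
Positions: [(0, 0), (-1, 0), (-1, -1), (0, -1), (0, -2), (-1, -2), (-1, -3), (-1, -4)]
H-H contact: residue 2 @(-1,-1) - residue 5 @(-1, -2)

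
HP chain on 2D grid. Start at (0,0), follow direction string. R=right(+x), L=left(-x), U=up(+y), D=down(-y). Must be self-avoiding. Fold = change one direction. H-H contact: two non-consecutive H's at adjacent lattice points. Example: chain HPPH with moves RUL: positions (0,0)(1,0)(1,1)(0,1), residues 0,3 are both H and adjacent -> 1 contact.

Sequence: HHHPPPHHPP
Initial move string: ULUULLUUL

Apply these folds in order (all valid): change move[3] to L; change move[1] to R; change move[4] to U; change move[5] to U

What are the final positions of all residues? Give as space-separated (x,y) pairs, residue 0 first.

Initial moves: ULUULLUUL
Fold: move[3]->L => ULULLLUUL (positions: [(0, 0), (0, 1), (-1, 1), (-1, 2), (-2, 2), (-3, 2), (-4, 2), (-4, 3), (-4, 4), (-5, 4)])
Fold: move[1]->R => URULLLUUL (positions: [(0, 0), (0, 1), (1, 1), (1, 2), (0, 2), (-1, 2), (-2, 2), (-2, 3), (-2, 4), (-3, 4)])
Fold: move[4]->U => URULULUUL (positions: [(0, 0), (0, 1), (1, 1), (1, 2), (0, 2), (0, 3), (-1, 3), (-1, 4), (-1, 5), (-2, 5)])
Fold: move[5]->U => URULUUUUL (positions: [(0, 0), (0, 1), (1, 1), (1, 2), (0, 2), (0, 3), (0, 4), (0, 5), (0, 6), (-1, 6)])

Answer: (0,0) (0,1) (1,1) (1,2) (0,2) (0,3) (0,4) (0,5) (0,6) (-1,6)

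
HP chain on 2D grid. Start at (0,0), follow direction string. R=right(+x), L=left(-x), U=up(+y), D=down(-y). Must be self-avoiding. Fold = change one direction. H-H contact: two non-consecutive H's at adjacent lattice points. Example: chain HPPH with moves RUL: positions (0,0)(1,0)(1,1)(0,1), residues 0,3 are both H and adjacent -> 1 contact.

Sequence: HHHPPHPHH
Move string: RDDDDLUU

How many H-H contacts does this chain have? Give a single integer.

Positions: [(0, 0), (1, 0), (1, -1), (1, -2), (1, -3), (1, -4), (0, -4), (0, -3), (0, -2)]
No H-H contacts found.

Answer: 0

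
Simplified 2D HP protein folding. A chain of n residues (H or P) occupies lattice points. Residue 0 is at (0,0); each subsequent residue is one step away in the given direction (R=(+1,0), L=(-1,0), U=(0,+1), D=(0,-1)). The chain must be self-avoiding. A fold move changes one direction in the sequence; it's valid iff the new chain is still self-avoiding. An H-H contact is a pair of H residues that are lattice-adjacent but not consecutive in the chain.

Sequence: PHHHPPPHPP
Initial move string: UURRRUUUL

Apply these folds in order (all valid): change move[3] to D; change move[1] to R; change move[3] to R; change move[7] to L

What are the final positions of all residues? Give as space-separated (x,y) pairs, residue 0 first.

Initial moves: UURRRUUUL
Fold: move[3]->D => UURDRUUUL (positions: [(0, 0), (0, 1), (0, 2), (1, 2), (1, 1), (2, 1), (2, 2), (2, 3), (2, 4), (1, 4)])
Fold: move[1]->R => URRDRUUUL (positions: [(0, 0), (0, 1), (1, 1), (2, 1), (2, 0), (3, 0), (3, 1), (3, 2), (3, 3), (2, 3)])
Fold: move[3]->R => URRRRUUUL (positions: [(0, 0), (0, 1), (1, 1), (2, 1), (3, 1), (4, 1), (4, 2), (4, 3), (4, 4), (3, 4)])
Fold: move[7]->L => URRRRUULL (positions: [(0, 0), (0, 1), (1, 1), (2, 1), (3, 1), (4, 1), (4, 2), (4, 3), (3, 3), (2, 3)])

Answer: (0,0) (0,1) (1,1) (2,1) (3,1) (4,1) (4,2) (4,3) (3,3) (2,3)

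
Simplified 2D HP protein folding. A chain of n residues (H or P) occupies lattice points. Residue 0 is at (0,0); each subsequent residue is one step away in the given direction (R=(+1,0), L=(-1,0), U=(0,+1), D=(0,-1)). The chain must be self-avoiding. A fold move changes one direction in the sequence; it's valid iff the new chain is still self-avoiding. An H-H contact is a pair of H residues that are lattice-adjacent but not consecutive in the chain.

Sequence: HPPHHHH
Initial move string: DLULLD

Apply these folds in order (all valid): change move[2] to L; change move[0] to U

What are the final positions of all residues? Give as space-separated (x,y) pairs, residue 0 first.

Initial moves: DLULLD
Fold: move[2]->L => DLLLLD (positions: [(0, 0), (0, -1), (-1, -1), (-2, -1), (-3, -1), (-4, -1), (-4, -2)])
Fold: move[0]->U => ULLLLD (positions: [(0, 0), (0, 1), (-1, 1), (-2, 1), (-3, 1), (-4, 1), (-4, 0)])

Answer: (0,0) (0,1) (-1,1) (-2,1) (-3,1) (-4,1) (-4,0)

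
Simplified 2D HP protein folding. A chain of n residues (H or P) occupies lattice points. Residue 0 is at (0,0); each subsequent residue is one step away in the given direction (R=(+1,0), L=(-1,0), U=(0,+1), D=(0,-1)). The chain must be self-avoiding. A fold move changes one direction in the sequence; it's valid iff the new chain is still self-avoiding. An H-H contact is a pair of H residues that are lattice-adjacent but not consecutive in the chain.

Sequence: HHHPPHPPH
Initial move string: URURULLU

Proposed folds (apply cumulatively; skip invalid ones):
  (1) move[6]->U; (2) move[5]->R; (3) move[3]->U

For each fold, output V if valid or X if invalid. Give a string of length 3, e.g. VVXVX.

Initial: URURULLU -> [(0, 0), (0, 1), (1, 1), (1, 2), (2, 2), (2, 3), (1, 3), (0, 3), (0, 4)]
Fold 1: move[6]->U => URURULUU VALID
Fold 2: move[5]->R => URURURUU VALID
Fold 3: move[3]->U => URUUURUU VALID

Answer: VVV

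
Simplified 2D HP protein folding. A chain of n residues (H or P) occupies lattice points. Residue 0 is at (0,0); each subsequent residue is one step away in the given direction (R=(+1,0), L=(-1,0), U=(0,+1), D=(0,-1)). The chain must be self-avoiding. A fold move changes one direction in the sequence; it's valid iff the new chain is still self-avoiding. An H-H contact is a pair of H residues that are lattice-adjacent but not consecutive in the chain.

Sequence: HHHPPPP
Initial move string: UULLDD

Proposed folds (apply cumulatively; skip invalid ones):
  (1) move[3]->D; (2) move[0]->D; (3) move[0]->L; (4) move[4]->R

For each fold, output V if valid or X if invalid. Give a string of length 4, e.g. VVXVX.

Initial: UULLDD -> [(0, 0), (0, 1), (0, 2), (-1, 2), (-2, 2), (-2, 1), (-2, 0)]
Fold 1: move[3]->D => UULDDD VALID
Fold 2: move[0]->D => DULDDD INVALID (collision), skipped
Fold 3: move[0]->L => LULDDD VALID
Fold 4: move[4]->R => LULDRD INVALID (collision), skipped

Answer: VXVX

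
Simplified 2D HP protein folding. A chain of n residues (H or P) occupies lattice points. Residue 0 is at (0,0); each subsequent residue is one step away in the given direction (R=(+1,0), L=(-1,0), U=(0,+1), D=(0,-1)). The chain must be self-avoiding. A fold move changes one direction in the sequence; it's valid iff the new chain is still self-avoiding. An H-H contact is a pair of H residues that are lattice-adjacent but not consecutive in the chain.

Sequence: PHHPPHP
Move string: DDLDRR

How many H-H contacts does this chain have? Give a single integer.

Answer: 1

Derivation:
Positions: [(0, 0), (0, -1), (0, -2), (-1, -2), (-1, -3), (0, -3), (1, -3)]
H-H contact: residue 2 @(0,-2) - residue 5 @(0, -3)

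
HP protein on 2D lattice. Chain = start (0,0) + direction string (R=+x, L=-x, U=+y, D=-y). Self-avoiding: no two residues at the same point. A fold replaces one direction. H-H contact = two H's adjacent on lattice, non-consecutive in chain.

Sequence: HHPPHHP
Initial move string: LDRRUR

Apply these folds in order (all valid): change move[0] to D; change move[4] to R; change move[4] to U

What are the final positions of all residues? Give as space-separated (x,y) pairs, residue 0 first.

Answer: (0,0) (0,-1) (0,-2) (1,-2) (2,-2) (2,-1) (3,-1)

Derivation:
Initial moves: LDRRUR
Fold: move[0]->D => DDRRUR (positions: [(0, 0), (0, -1), (0, -2), (1, -2), (2, -2), (2, -1), (3, -1)])
Fold: move[4]->R => DDRRRR (positions: [(0, 0), (0, -1), (0, -2), (1, -2), (2, -2), (3, -2), (4, -2)])
Fold: move[4]->U => DDRRUR (positions: [(0, 0), (0, -1), (0, -2), (1, -2), (2, -2), (2, -1), (3, -1)])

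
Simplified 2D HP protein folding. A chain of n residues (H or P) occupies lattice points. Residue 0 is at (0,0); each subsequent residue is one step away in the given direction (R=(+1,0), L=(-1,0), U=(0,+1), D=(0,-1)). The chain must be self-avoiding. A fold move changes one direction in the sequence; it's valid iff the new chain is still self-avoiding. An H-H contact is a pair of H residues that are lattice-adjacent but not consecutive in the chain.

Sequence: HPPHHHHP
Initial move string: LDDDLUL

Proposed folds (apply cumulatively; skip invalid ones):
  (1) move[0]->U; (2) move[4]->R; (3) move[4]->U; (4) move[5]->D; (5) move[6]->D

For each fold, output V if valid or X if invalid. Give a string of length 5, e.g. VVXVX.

Initial: LDDDLUL -> [(0, 0), (-1, 0), (-1, -1), (-1, -2), (-1, -3), (-2, -3), (-2, -2), (-3, -2)]
Fold 1: move[0]->U => UDDDLUL INVALID (collision), skipped
Fold 2: move[4]->R => LDDDRUL INVALID (collision), skipped
Fold 3: move[4]->U => LDDDUUL INVALID (collision), skipped
Fold 4: move[5]->D => LDDDLDL VALID
Fold 5: move[6]->D => LDDDLDD VALID

Answer: XXXVV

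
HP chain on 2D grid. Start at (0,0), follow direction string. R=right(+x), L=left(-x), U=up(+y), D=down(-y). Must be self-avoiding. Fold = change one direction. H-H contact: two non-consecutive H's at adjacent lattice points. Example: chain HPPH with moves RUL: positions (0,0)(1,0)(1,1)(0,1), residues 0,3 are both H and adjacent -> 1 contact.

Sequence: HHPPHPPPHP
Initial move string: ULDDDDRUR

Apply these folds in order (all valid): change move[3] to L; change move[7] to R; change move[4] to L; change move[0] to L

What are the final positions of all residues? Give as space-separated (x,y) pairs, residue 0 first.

Answer: (0,0) (-1,0) (-2,0) (-2,-1) (-3,-1) (-4,-1) (-4,-2) (-3,-2) (-2,-2) (-1,-2)

Derivation:
Initial moves: ULDDDDRUR
Fold: move[3]->L => ULDLDDRUR (positions: [(0, 0), (0, 1), (-1, 1), (-1, 0), (-2, 0), (-2, -1), (-2, -2), (-1, -2), (-1, -1), (0, -1)])
Fold: move[7]->R => ULDLDDRRR (positions: [(0, 0), (0, 1), (-1, 1), (-1, 0), (-2, 0), (-2, -1), (-2, -2), (-1, -2), (0, -2), (1, -2)])
Fold: move[4]->L => ULDLLDRRR (positions: [(0, 0), (0, 1), (-1, 1), (-1, 0), (-2, 0), (-3, 0), (-3, -1), (-2, -1), (-1, -1), (0, -1)])
Fold: move[0]->L => LLDLLDRRR (positions: [(0, 0), (-1, 0), (-2, 0), (-2, -1), (-3, -1), (-4, -1), (-4, -2), (-3, -2), (-2, -2), (-1, -2)])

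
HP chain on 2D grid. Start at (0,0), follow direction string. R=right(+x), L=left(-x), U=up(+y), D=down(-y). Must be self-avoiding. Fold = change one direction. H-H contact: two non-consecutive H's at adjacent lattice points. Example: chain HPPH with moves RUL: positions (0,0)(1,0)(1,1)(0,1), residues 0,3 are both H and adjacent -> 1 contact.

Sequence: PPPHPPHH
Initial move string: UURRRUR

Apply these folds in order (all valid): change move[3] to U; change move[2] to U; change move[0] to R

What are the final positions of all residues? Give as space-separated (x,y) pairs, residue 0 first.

Initial moves: UURRRUR
Fold: move[3]->U => UURURUR (positions: [(0, 0), (0, 1), (0, 2), (1, 2), (1, 3), (2, 3), (2, 4), (3, 4)])
Fold: move[2]->U => UUUURUR (positions: [(0, 0), (0, 1), (0, 2), (0, 3), (0, 4), (1, 4), (1, 5), (2, 5)])
Fold: move[0]->R => RUUURUR (positions: [(0, 0), (1, 0), (1, 1), (1, 2), (1, 3), (2, 3), (2, 4), (3, 4)])

Answer: (0,0) (1,0) (1,1) (1,2) (1,3) (2,3) (2,4) (3,4)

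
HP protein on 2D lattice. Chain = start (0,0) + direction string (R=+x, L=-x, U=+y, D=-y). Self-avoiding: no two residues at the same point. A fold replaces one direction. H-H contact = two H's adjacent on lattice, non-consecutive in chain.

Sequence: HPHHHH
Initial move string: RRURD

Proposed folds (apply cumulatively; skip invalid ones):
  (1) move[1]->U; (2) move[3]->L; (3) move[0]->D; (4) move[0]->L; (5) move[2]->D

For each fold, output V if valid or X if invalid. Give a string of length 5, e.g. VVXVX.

Answer: VVXVX

Derivation:
Initial: RRURD -> [(0, 0), (1, 0), (2, 0), (2, 1), (3, 1), (3, 0)]
Fold 1: move[1]->U => RUURD VALID
Fold 2: move[3]->L => RUULD VALID
Fold 3: move[0]->D => DUULD INVALID (collision), skipped
Fold 4: move[0]->L => LUULD VALID
Fold 5: move[2]->D => LUDLD INVALID (collision), skipped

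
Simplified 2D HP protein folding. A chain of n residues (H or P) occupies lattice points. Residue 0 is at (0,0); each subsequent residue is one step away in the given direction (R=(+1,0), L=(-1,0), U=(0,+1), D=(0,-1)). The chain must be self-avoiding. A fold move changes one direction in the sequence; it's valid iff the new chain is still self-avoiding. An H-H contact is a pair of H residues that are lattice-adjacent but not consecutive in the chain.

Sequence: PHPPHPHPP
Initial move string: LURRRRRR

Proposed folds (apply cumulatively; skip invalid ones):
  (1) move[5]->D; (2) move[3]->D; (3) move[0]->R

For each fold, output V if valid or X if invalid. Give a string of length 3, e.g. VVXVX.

Initial: LURRRRRR -> [(0, 0), (-1, 0), (-1, 1), (0, 1), (1, 1), (2, 1), (3, 1), (4, 1), (5, 1)]
Fold 1: move[5]->D => LURRRDRR VALID
Fold 2: move[3]->D => LURDRDRR INVALID (collision), skipped
Fold 3: move[0]->R => RURRRDRR VALID

Answer: VXV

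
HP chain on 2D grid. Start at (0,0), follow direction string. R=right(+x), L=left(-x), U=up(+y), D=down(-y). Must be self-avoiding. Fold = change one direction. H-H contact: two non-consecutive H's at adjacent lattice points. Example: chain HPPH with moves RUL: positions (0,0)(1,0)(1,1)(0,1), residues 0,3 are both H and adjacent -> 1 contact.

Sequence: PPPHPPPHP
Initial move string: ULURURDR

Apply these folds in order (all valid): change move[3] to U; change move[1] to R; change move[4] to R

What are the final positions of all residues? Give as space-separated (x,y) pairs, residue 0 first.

Answer: (0,0) (0,1) (1,1) (1,2) (1,3) (2,3) (3,3) (3,2) (4,2)

Derivation:
Initial moves: ULURURDR
Fold: move[3]->U => ULUUURDR (positions: [(0, 0), (0, 1), (-1, 1), (-1, 2), (-1, 3), (-1, 4), (0, 4), (0, 3), (1, 3)])
Fold: move[1]->R => URUUURDR (positions: [(0, 0), (0, 1), (1, 1), (1, 2), (1, 3), (1, 4), (2, 4), (2, 3), (3, 3)])
Fold: move[4]->R => URUURRDR (positions: [(0, 0), (0, 1), (1, 1), (1, 2), (1, 3), (2, 3), (3, 3), (3, 2), (4, 2)])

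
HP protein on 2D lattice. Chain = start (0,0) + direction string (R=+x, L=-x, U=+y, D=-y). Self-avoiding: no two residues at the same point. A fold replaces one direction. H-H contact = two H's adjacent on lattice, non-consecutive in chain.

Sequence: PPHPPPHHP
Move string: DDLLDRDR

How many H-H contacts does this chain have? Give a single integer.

Positions: [(0, 0), (0, -1), (0, -2), (-1, -2), (-2, -2), (-2, -3), (-1, -3), (-1, -4), (0, -4)]
No H-H contacts found.

Answer: 0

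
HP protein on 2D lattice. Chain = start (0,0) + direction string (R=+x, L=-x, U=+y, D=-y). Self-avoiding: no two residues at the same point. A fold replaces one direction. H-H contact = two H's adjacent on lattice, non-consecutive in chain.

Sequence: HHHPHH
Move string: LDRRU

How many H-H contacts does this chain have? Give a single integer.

Positions: [(0, 0), (-1, 0), (-1, -1), (0, -1), (1, -1), (1, 0)]
H-H contact: residue 0 @(0,0) - residue 5 @(1, 0)

Answer: 1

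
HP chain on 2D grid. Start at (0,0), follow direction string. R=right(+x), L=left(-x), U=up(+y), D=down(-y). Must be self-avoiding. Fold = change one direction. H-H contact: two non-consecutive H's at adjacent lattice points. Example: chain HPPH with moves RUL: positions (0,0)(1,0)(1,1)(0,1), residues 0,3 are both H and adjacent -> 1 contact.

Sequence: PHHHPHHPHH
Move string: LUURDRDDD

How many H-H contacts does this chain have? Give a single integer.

Answer: 1

Derivation:
Positions: [(0, 0), (-1, 0), (-1, 1), (-1, 2), (0, 2), (0, 1), (1, 1), (1, 0), (1, -1), (1, -2)]
H-H contact: residue 2 @(-1,1) - residue 5 @(0, 1)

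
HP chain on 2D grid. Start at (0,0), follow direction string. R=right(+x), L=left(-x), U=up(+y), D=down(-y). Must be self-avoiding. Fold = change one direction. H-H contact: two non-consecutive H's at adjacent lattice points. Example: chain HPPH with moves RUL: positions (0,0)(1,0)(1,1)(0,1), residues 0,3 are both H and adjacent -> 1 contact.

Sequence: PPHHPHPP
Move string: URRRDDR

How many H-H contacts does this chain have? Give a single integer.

Answer: 0

Derivation:
Positions: [(0, 0), (0, 1), (1, 1), (2, 1), (3, 1), (3, 0), (3, -1), (4, -1)]
No H-H contacts found.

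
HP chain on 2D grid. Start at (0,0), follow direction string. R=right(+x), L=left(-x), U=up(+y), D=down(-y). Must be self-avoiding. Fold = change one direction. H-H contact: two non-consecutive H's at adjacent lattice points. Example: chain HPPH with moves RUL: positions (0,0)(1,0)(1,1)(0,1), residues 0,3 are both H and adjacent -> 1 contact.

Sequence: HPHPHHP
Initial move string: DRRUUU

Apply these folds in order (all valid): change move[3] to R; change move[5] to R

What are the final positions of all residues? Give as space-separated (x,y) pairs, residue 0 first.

Initial moves: DRRUUU
Fold: move[3]->R => DRRRUU (positions: [(0, 0), (0, -1), (1, -1), (2, -1), (3, -1), (3, 0), (3, 1)])
Fold: move[5]->R => DRRRUR (positions: [(0, 0), (0, -1), (1, -1), (2, -1), (3, -1), (3, 0), (4, 0)])

Answer: (0,0) (0,-1) (1,-1) (2,-1) (3,-1) (3,0) (4,0)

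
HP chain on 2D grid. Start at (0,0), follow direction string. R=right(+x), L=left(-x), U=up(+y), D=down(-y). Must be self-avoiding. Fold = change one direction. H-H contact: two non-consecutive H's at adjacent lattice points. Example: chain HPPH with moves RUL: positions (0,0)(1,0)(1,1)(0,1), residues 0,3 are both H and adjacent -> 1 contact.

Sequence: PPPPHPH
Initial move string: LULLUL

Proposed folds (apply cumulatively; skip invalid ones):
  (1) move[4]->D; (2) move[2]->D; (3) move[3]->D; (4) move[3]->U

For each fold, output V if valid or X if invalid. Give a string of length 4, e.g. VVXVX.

Answer: VXVX

Derivation:
Initial: LULLUL -> [(0, 0), (-1, 0), (-1, 1), (-2, 1), (-3, 1), (-3, 2), (-4, 2)]
Fold 1: move[4]->D => LULLDL VALID
Fold 2: move[2]->D => LUDLDL INVALID (collision), skipped
Fold 3: move[3]->D => LULDDL VALID
Fold 4: move[3]->U => LULUDL INVALID (collision), skipped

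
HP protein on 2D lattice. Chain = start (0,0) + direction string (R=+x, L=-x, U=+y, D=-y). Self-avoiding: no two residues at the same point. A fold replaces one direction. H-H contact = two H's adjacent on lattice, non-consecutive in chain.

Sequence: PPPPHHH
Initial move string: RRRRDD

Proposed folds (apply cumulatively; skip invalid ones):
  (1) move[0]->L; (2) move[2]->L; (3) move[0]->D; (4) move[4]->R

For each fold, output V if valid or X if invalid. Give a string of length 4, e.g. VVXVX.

Answer: XXVV

Derivation:
Initial: RRRRDD -> [(0, 0), (1, 0), (2, 0), (3, 0), (4, 0), (4, -1), (4, -2)]
Fold 1: move[0]->L => LRRRDD INVALID (collision), skipped
Fold 2: move[2]->L => RRLRDD INVALID (collision), skipped
Fold 3: move[0]->D => DRRRDD VALID
Fold 4: move[4]->R => DRRRRD VALID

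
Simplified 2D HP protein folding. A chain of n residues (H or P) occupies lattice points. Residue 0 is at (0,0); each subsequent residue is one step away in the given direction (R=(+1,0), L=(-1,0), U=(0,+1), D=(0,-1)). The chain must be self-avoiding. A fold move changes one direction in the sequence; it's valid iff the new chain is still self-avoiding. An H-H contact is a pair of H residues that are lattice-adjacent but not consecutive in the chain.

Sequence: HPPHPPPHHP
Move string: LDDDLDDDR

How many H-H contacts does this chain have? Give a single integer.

Answer: 0

Derivation:
Positions: [(0, 0), (-1, 0), (-1, -1), (-1, -2), (-1, -3), (-2, -3), (-2, -4), (-2, -5), (-2, -6), (-1, -6)]
No H-H contacts found.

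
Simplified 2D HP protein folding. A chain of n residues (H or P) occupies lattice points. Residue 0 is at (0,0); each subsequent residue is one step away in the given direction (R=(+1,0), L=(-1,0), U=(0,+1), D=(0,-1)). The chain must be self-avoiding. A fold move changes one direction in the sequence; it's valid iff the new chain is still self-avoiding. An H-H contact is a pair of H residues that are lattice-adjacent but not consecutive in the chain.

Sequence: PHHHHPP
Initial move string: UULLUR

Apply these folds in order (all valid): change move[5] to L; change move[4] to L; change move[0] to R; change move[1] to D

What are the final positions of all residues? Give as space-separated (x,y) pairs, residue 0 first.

Answer: (0,0) (1,0) (1,-1) (0,-1) (-1,-1) (-2,-1) (-3,-1)

Derivation:
Initial moves: UULLUR
Fold: move[5]->L => UULLUL (positions: [(0, 0), (0, 1), (0, 2), (-1, 2), (-2, 2), (-2, 3), (-3, 3)])
Fold: move[4]->L => UULLLL (positions: [(0, 0), (0, 1), (0, 2), (-1, 2), (-2, 2), (-3, 2), (-4, 2)])
Fold: move[0]->R => RULLLL (positions: [(0, 0), (1, 0), (1, 1), (0, 1), (-1, 1), (-2, 1), (-3, 1)])
Fold: move[1]->D => RDLLLL (positions: [(0, 0), (1, 0), (1, -1), (0, -1), (-1, -1), (-2, -1), (-3, -1)])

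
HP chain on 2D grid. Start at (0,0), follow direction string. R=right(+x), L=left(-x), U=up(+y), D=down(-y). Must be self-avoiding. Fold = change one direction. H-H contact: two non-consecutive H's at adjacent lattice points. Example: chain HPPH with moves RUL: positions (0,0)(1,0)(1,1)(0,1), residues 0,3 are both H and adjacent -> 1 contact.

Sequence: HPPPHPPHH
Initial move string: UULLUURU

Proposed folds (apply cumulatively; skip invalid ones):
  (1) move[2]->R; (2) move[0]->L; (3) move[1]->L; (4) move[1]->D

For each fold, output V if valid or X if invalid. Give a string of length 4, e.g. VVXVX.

Initial: UULLUURU -> [(0, 0), (0, 1), (0, 2), (-1, 2), (-2, 2), (-2, 3), (-2, 4), (-1, 4), (-1, 5)]
Fold 1: move[2]->R => UURLUURU INVALID (collision), skipped
Fold 2: move[0]->L => LULLUURU VALID
Fold 3: move[1]->L => LLLLUURU VALID
Fold 4: move[1]->D => LDLLUURU VALID

Answer: XVVV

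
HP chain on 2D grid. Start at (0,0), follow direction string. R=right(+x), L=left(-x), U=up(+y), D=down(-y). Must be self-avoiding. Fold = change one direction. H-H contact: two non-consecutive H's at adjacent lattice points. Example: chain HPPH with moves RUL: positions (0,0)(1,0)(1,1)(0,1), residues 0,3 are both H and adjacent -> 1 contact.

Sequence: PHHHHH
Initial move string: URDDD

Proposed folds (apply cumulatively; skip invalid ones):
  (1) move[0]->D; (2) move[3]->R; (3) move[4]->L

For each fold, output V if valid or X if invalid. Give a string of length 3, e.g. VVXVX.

Answer: VVX

Derivation:
Initial: URDDD -> [(0, 0), (0, 1), (1, 1), (1, 0), (1, -1), (1, -2)]
Fold 1: move[0]->D => DRDDD VALID
Fold 2: move[3]->R => DRDRD VALID
Fold 3: move[4]->L => DRDRL INVALID (collision), skipped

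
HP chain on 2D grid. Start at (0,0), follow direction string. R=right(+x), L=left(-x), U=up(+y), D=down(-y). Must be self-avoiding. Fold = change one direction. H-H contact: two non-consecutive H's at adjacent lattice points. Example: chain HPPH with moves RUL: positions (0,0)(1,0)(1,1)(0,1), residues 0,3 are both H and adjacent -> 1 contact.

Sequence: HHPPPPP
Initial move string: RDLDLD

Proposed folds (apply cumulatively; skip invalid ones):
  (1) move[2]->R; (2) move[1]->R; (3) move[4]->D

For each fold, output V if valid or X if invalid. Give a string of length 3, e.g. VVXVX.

Answer: VVV

Derivation:
Initial: RDLDLD -> [(0, 0), (1, 0), (1, -1), (0, -1), (0, -2), (-1, -2), (-1, -3)]
Fold 1: move[2]->R => RDRDLD VALID
Fold 2: move[1]->R => RRRDLD VALID
Fold 3: move[4]->D => RRRDDD VALID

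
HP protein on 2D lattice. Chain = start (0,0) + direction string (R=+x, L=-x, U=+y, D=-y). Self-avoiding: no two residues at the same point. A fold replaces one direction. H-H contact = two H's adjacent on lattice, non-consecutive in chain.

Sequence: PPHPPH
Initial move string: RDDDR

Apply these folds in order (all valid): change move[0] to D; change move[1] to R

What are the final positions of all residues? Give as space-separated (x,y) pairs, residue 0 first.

Initial moves: RDDDR
Fold: move[0]->D => DDDDR (positions: [(0, 0), (0, -1), (0, -2), (0, -3), (0, -4), (1, -4)])
Fold: move[1]->R => DRDDR (positions: [(0, 0), (0, -1), (1, -1), (1, -2), (1, -3), (2, -3)])

Answer: (0,0) (0,-1) (1,-1) (1,-2) (1,-3) (2,-3)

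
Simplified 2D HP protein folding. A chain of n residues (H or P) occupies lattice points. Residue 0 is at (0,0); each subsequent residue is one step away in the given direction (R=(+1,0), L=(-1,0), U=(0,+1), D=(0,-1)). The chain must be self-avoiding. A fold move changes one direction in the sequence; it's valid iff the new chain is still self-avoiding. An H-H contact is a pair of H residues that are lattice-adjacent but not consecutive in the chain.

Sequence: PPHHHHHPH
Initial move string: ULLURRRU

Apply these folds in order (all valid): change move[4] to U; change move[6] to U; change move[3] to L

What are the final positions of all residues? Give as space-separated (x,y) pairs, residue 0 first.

Initial moves: ULLURRRU
Fold: move[4]->U => ULLUURRU (positions: [(0, 0), (0, 1), (-1, 1), (-2, 1), (-2, 2), (-2, 3), (-1, 3), (0, 3), (0, 4)])
Fold: move[6]->U => ULLUURUU (positions: [(0, 0), (0, 1), (-1, 1), (-2, 1), (-2, 2), (-2, 3), (-1, 3), (-1, 4), (-1, 5)])
Fold: move[3]->L => ULLLURUU (positions: [(0, 0), (0, 1), (-1, 1), (-2, 1), (-3, 1), (-3, 2), (-2, 2), (-2, 3), (-2, 4)])

Answer: (0,0) (0,1) (-1,1) (-2,1) (-3,1) (-3,2) (-2,2) (-2,3) (-2,4)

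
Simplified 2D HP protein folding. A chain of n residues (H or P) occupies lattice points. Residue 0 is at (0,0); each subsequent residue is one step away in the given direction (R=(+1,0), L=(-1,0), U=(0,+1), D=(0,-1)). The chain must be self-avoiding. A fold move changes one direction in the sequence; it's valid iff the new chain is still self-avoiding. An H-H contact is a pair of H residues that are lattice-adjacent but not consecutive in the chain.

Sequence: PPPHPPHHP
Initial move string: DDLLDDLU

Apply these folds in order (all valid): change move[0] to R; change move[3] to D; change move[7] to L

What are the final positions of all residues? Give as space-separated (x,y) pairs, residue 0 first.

Answer: (0,0) (1,0) (1,-1) (0,-1) (0,-2) (0,-3) (0,-4) (-1,-4) (-2,-4)

Derivation:
Initial moves: DDLLDDLU
Fold: move[0]->R => RDLLDDLU (positions: [(0, 0), (1, 0), (1, -1), (0, -1), (-1, -1), (-1, -2), (-1, -3), (-2, -3), (-2, -2)])
Fold: move[3]->D => RDLDDDLU (positions: [(0, 0), (1, 0), (1, -1), (0, -1), (0, -2), (0, -3), (0, -4), (-1, -4), (-1, -3)])
Fold: move[7]->L => RDLDDDLL (positions: [(0, 0), (1, 0), (1, -1), (0, -1), (0, -2), (0, -3), (0, -4), (-1, -4), (-2, -4)])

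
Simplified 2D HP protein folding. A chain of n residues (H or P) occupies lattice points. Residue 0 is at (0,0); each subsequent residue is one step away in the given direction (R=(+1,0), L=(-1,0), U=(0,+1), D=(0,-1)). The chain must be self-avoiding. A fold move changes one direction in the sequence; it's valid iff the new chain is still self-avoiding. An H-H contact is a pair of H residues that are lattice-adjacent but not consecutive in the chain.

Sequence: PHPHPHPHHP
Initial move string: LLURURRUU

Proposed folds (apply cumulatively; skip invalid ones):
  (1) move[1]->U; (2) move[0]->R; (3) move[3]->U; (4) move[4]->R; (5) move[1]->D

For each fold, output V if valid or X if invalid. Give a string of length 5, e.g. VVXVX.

Initial: LLURURRUU -> [(0, 0), (-1, 0), (-2, 0), (-2, 1), (-1, 1), (-1, 2), (0, 2), (1, 2), (1, 3), (1, 4)]
Fold 1: move[1]->U => LUURURRUU VALID
Fold 2: move[0]->R => RUURURRUU VALID
Fold 3: move[3]->U => RUUUURRUU VALID
Fold 4: move[4]->R => RUUURRRUU VALID
Fold 5: move[1]->D => RDUURRRUU INVALID (collision), skipped

Answer: VVVVX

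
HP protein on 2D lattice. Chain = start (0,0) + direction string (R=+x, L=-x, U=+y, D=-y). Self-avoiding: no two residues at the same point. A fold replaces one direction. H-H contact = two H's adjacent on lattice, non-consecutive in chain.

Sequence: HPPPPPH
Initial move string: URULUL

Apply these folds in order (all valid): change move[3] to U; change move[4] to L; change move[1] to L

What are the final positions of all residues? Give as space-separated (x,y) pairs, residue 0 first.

Answer: (0,0) (0,1) (-1,1) (-1,2) (-1,3) (-2,3) (-3,3)

Derivation:
Initial moves: URULUL
Fold: move[3]->U => URUUUL (positions: [(0, 0), (0, 1), (1, 1), (1, 2), (1, 3), (1, 4), (0, 4)])
Fold: move[4]->L => URUULL (positions: [(0, 0), (0, 1), (1, 1), (1, 2), (1, 3), (0, 3), (-1, 3)])
Fold: move[1]->L => ULUULL (positions: [(0, 0), (0, 1), (-1, 1), (-1, 2), (-1, 3), (-2, 3), (-3, 3)])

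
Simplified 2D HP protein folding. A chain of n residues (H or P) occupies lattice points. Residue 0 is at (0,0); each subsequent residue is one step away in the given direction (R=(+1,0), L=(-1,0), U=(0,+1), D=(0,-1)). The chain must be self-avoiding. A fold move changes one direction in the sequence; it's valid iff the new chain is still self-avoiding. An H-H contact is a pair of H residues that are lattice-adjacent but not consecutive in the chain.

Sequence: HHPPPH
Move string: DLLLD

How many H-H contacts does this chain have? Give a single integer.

Answer: 0

Derivation:
Positions: [(0, 0), (0, -1), (-1, -1), (-2, -1), (-3, -1), (-3, -2)]
No H-H contacts found.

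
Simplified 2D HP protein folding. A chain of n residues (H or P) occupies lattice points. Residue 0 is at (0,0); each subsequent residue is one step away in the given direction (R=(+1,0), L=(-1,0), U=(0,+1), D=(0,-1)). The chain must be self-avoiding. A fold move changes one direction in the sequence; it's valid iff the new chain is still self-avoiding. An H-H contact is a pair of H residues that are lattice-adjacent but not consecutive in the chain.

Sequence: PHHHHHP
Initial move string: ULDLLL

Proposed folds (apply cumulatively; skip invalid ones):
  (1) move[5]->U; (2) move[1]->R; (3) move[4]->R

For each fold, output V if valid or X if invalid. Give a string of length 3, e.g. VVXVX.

Answer: VXX

Derivation:
Initial: ULDLLL -> [(0, 0), (0, 1), (-1, 1), (-1, 0), (-2, 0), (-3, 0), (-4, 0)]
Fold 1: move[5]->U => ULDLLU VALID
Fold 2: move[1]->R => URDLLU INVALID (collision), skipped
Fold 3: move[4]->R => ULDLRU INVALID (collision), skipped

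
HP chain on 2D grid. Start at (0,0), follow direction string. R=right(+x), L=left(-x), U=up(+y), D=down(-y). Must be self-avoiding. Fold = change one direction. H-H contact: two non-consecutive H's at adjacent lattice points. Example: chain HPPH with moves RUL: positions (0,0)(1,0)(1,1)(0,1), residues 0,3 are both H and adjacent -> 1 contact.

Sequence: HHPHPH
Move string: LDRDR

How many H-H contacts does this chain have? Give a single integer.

Answer: 1

Derivation:
Positions: [(0, 0), (-1, 0), (-1, -1), (0, -1), (0, -2), (1, -2)]
H-H contact: residue 0 @(0,0) - residue 3 @(0, -1)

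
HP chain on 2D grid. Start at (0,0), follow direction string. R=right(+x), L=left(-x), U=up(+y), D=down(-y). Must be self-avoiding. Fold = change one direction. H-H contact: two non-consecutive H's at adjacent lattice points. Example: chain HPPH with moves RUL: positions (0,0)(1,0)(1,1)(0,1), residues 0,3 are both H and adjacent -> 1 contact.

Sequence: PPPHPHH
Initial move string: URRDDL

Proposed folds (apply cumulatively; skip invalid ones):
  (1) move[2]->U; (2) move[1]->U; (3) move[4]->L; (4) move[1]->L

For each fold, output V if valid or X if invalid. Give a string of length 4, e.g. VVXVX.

Answer: XXXX

Derivation:
Initial: URRDDL -> [(0, 0), (0, 1), (1, 1), (2, 1), (2, 0), (2, -1), (1, -1)]
Fold 1: move[2]->U => URUDDL INVALID (collision), skipped
Fold 2: move[1]->U => UURDDL INVALID (collision), skipped
Fold 3: move[4]->L => URRDLL INVALID (collision), skipped
Fold 4: move[1]->L => ULRDDL INVALID (collision), skipped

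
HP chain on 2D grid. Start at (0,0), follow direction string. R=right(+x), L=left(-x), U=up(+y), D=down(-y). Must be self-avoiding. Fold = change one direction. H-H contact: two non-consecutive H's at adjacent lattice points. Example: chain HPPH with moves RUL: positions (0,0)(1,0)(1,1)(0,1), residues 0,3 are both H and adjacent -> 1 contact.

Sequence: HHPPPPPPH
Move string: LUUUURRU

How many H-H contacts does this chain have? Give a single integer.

Positions: [(0, 0), (-1, 0), (-1, 1), (-1, 2), (-1, 3), (-1, 4), (0, 4), (1, 4), (1, 5)]
No H-H contacts found.

Answer: 0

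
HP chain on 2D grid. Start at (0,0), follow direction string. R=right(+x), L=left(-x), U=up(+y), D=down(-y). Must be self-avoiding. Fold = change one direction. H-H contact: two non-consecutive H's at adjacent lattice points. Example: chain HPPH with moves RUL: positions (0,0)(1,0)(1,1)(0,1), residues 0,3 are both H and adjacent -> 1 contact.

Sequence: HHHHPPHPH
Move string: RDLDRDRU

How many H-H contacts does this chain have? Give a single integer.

Positions: [(0, 0), (1, 0), (1, -1), (0, -1), (0, -2), (1, -2), (1, -3), (2, -3), (2, -2)]
H-H contact: residue 0 @(0,0) - residue 3 @(0, -1)

Answer: 1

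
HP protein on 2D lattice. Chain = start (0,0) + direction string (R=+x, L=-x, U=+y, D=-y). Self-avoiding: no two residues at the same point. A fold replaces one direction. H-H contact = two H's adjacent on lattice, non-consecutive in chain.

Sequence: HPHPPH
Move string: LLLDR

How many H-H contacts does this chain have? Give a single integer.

Answer: 1

Derivation:
Positions: [(0, 0), (-1, 0), (-2, 0), (-3, 0), (-3, -1), (-2, -1)]
H-H contact: residue 2 @(-2,0) - residue 5 @(-2, -1)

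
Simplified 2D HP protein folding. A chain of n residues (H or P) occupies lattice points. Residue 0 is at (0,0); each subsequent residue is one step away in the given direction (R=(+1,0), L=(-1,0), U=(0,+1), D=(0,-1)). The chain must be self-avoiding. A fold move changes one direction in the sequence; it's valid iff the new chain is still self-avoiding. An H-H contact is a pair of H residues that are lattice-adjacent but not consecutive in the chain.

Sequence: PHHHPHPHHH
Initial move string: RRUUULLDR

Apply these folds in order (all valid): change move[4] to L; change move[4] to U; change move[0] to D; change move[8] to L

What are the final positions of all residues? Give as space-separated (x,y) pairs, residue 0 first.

Answer: (0,0) (0,-1) (1,-1) (1,0) (1,1) (1,2) (0,2) (-1,2) (-1,1) (-2,1)

Derivation:
Initial moves: RRUUULLDR
Fold: move[4]->L => RRUULLLDR (positions: [(0, 0), (1, 0), (2, 0), (2, 1), (2, 2), (1, 2), (0, 2), (-1, 2), (-1, 1), (0, 1)])
Fold: move[4]->U => RRUUULLDR (positions: [(0, 0), (1, 0), (2, 0), (2, 1), (2, 2), (2, 3), (1, 3), (0, 3), (0, 2), (1, 2)])
Fold: move[0]->D => DRUUULLDR (positions: [(0, 0), (0, -1), (1, -1), (1, 0), (1, 1), (1, 2), (0, 2), (-1, 2), (-1, 1), (0, 1)])
Fold: move[8]->L => DRUUULLDL (positions: [(0, 0), (0, -1), (1, -1), (1, 0), (1, 1), (1, 2), (0, 2), (-1, 2), (-1, 1), (-2, 1)])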